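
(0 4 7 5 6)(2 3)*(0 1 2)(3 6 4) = (0 3)(1 2 6)(4 7 5)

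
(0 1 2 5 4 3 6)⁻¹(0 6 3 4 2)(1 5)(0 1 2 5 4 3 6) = (0 6 3 5 1)(2 4)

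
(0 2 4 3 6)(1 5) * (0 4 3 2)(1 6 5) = (2 3 5 6 4)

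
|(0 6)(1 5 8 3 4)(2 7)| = 10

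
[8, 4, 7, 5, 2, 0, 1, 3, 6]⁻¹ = [5, 6, 4, 7, 1, 3, 8, 2, 0]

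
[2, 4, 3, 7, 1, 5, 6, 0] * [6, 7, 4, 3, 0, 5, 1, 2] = [4, 0, 3, 2, 7, 5, 1, 6]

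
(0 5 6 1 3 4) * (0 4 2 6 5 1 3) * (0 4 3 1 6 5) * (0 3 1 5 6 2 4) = (0 2 6 5 3 4 1)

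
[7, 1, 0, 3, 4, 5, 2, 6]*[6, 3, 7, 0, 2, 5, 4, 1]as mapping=[0→1, 1→3, 2→6, 3→0, 4→2, 5→5, 6→7, 7→4]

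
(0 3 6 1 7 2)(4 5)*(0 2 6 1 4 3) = (1 7 6 4 5 3)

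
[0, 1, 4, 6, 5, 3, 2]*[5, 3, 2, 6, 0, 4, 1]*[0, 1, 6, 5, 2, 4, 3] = [4, 5, 0, 1, 2, 3, 6]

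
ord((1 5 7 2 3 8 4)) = 7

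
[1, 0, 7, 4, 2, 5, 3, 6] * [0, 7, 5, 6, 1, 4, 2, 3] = [7, 0, 3, 1, 5, 4, 6, 2]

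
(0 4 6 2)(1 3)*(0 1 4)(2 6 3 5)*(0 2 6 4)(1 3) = (0 2 3)(1 5 6 4)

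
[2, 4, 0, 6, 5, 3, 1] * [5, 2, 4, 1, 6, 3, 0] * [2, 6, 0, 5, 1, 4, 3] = [1, 3, 4, 2, 5, 6, 0]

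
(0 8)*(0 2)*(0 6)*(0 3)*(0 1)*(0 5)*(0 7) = (0 8 2 6 3 1 5 7)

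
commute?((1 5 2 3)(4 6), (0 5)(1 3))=no:(1 5 2 3)(4 6) * (0 5)(1 3)=(0 5 2 1)(4 6), (0 5)(1 3) * (1 5 2 3)(4 6)=(0 2 3 5)(4 6)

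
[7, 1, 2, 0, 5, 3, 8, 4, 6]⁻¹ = [3, 1, 2, 5, 7, 4, 8, 0, 6]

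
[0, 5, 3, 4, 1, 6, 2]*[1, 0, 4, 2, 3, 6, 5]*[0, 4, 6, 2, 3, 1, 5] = [4, 5, 6, 2, 0, 1, 3]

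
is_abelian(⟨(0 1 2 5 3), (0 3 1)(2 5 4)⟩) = no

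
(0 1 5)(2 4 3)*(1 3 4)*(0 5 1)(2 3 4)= (0 4 2)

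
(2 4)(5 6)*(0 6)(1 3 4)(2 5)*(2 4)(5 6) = (0 5)(1 3 2)(4 6)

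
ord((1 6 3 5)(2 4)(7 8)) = 4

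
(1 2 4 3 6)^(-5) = ()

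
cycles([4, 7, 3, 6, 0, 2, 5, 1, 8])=(0 4)(1 7)(2 3 6 5)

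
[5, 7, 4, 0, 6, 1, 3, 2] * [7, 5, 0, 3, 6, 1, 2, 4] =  [1, 4, 6, 7, 2, 5, 3, 0]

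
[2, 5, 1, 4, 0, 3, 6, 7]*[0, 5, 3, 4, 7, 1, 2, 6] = [3, 1, 5, 7, 0, 4, 2, 6]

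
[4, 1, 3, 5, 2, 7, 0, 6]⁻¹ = [6, 1, 4, 2, 0, 3, 7, 5]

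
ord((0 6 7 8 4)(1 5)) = 10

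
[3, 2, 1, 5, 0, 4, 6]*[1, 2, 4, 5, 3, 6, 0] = [5, 4, 2, 6, 1, 3, 0]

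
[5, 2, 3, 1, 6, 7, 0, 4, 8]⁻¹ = [6, 3, 1, 2, 7, 0, 4, 5, 8]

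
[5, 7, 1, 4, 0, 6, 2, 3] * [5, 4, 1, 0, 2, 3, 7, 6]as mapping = [0→3, 1→6, 2→4, 3→2, 4→5, 5→7, 6→1, 7→0]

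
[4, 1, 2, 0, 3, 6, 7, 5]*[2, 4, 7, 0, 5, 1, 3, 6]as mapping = [0→5, 1→4, 2→7, 3→2, 4→0, 5→3, 6→6, 7→1]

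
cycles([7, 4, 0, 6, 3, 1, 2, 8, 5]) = (0 7 8 5 1 4 3 6 2)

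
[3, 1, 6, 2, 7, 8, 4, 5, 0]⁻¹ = [8, 1, 3, 0, 6, 7, 2, 4, 5]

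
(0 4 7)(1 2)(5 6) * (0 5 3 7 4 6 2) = (0 6 3 7 5 2 1)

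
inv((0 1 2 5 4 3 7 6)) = (0 6 7 3 4 5 2 1)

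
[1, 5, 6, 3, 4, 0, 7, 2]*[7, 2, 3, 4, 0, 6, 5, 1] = [2, 6, 5, 4, 0, 7, 1, 3]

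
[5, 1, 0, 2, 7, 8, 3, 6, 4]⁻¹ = [2, 1, 3, 6, 8, 0, 7, 4, 5]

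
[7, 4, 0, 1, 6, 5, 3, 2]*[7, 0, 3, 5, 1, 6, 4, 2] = [2, 1, 7, 0, 4, 6, 5, 3]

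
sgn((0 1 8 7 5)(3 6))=-1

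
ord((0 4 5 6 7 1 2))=7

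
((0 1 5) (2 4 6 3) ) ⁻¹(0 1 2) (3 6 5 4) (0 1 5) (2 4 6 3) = (0 6 2 3) (1 5 4) 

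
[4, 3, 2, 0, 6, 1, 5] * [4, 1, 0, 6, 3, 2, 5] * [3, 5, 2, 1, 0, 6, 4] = [1, 4, 3, 0, 6, 5, 2]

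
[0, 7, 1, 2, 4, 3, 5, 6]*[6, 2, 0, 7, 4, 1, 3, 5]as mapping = [0→6, 1→5, 2→2, 3→0, 4→4, 5→7, 6→1, 7→3]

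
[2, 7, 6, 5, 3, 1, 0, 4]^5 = [6, 1, 0, 3, 4, 5, 2, 7]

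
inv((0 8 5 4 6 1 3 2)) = (0 2 3 1 6 4 5 8)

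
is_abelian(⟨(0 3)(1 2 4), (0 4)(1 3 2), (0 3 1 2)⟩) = no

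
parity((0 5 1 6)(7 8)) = even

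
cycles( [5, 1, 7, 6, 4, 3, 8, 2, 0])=(0 5 3 6 8)(2 7)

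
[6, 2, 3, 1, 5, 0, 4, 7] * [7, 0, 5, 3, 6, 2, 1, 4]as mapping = [0→1, 1→5, 2→3, 3→0, 4→2, 5→7, 6→6, 7→4]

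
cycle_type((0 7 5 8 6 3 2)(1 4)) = 2.7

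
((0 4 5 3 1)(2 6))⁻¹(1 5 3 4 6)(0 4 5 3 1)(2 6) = (0 3 1 5 2)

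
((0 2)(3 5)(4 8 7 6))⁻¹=(0 2)(3 5)(4 6 7 8)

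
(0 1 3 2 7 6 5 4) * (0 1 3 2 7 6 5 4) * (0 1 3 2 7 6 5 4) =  (0 2 5 1 7 4 3 6) 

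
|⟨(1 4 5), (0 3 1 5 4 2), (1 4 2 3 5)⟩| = 720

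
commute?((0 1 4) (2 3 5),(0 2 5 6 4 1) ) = no:(0 1 4) (2 3 5)*(0 2 5 6 4 1) = (2 3 6 4),(0 2 5 6 4 1)*(0 1 4) (2 3 5) = (0 3 5 6) 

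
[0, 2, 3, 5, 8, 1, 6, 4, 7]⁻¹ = [0, 5, 1, 2, 7, 3, 6, 8, 4]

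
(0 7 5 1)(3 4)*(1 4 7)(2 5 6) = (0 1)(2 5 4 3 7 6)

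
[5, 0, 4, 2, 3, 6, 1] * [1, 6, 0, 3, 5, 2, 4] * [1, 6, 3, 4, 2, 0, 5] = [3, 6, 0, 1, 4, 2, 5]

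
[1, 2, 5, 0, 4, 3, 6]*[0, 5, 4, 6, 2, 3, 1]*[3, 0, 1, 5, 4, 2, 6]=[2, 4, 5, 3, 1, 6, 0]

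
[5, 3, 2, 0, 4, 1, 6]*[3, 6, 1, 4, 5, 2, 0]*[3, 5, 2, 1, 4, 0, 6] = [2, 4, 5, 1, 0, 6, 3]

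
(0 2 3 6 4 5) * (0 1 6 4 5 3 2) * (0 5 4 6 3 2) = (0 5 1 3 6 4 2)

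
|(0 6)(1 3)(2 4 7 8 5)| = 10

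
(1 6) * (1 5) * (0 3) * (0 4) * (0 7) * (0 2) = (0 3 4 7 2)(1 6 5)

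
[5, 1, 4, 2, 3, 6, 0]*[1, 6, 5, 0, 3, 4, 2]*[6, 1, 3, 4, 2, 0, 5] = [2, 5, 4, 0, 6, 3, 1]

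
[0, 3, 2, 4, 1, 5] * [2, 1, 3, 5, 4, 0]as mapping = [0→2, 1→5, 2→3, 3→4, 4→1, 5→0]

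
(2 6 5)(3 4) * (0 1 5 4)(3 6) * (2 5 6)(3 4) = (0 1 6 3)(2 4)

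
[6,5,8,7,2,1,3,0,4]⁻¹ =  [7,5,4,6,8,1,0,3,2]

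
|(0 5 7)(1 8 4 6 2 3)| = 6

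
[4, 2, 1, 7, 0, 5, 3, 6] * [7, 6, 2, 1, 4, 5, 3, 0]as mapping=[0→4, 1→2, 2→6, 3→0, 4→7, 5→5, 6→1, 7→3]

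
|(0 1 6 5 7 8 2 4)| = 8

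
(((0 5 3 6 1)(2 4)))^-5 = (2 4)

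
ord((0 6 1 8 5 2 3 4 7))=9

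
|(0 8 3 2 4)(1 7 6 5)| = 20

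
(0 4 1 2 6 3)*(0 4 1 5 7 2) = (0 1)(2 6 3 4 5 7)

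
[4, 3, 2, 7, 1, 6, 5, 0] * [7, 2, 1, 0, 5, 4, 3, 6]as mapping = [0→5, 1→0, 2→1, 3→6, 4→2, 5→3, 6→4, 7→7]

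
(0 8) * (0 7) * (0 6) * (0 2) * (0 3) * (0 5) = (0 8 7 6 2 3 5)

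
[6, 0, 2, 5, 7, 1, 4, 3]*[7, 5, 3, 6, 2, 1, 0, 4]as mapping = [0→0, 1→7, 2→3, 3→1, 4→4, 5→5, 6→2, 7→6]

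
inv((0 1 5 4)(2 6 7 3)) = (0 4 5 1)(2 3 7 6)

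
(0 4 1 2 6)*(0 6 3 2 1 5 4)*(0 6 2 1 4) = (0 6 2 3 1 4 5)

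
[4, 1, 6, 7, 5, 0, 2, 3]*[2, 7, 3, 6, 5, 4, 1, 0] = [5, 7, 1, 0, 4, 2, 3, 6]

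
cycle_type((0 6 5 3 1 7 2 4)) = 8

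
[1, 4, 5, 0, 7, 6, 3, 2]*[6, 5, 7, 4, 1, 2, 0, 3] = [5, 1, 2, 6, 3, 0, 4, 7]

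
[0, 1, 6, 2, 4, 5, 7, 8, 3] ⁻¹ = [0, 1, 3, 8, 4, 5, 2, 6, 7] 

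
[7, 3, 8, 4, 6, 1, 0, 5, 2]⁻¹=[6, 5, 8, 1, 3, 7, 4, 0, 2]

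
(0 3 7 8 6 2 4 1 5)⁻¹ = (0 5 1 4 2 6 8 7 3)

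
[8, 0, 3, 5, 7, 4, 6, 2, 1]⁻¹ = [1, 8, 7, 2, 5, 3, 6, 4, 0]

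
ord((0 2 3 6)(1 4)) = 4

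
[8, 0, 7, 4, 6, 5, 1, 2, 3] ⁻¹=[1, 6, 7, 8, 3, 5, 4, 2, 0] 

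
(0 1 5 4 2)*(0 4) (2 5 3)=(0 1 3 2 4 5) 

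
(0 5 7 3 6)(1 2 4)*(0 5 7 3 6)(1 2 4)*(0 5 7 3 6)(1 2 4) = (0 3 5 6 7)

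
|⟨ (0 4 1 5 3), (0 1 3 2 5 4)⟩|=720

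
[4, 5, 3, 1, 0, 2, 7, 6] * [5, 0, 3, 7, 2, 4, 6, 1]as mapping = [0→2, 1→4, 2→7, 3→0, 4→5, 5→3, 6→1, 7→6]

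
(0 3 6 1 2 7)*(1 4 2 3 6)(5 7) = (0 6 4 2 5 7)(1 3)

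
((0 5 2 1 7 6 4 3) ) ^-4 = (0 7) (1 3) (2 4) (5 6) 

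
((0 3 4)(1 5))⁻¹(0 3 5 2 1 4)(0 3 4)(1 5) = (0 3 4 1 2 5)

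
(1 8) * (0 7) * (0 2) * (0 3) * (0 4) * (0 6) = (0 7 2 3 4 6)(1 8)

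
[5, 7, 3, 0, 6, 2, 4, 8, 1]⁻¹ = [3, 8, 5, 2, 6, 0, 4, 1, 7]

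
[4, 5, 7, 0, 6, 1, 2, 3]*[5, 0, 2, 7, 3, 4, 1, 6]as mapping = [0→3, 1→4, 2→6, 3→5, 4→1, 5→0, 6→2, 7→7]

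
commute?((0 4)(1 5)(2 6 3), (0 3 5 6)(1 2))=no:(0 4)(1 5)(2 6 3)*(0 3 5 6)(1 2)=(0 4 3 1 6 5 2), (0 3 5 6)(1 2)*(0 4)(1 5)(2 6 3)=(0 2 5 3 1 6 4)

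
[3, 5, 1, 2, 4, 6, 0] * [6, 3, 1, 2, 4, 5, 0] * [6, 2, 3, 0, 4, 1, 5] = [3, 1, 0, 2, 4, 6, 5]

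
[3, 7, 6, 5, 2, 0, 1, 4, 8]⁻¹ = [5, 6, 4, 0, 7, 3, 2, 1, 8]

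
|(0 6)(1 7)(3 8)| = 2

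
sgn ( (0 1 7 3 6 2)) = -1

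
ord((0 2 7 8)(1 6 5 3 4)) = 20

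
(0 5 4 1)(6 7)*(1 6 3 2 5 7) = (0 7 3 2 5 4 6 1)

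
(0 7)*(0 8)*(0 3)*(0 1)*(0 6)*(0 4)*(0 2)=(0 7 8 3 1 6 4 2)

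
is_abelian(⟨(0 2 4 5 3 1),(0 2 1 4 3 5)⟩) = no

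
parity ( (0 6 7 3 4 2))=odd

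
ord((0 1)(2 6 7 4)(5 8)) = 4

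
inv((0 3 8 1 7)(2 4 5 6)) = (0 7 1 8 3)(2 6 5 4)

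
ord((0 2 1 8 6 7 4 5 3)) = 9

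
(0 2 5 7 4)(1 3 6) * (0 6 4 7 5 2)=(1 3 4 6)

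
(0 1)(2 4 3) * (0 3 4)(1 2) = (0 2)(1 3)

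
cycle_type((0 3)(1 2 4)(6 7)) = 2^2.3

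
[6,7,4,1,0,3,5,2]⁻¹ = [4,3,7,5,2,6,0,1]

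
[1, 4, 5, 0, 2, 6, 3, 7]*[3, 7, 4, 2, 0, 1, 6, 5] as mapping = [0→7, 1→0, 2→1, 3→3, 4→4, 5→6, 6→2, 7→5] 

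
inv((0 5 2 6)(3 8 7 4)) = (0 6 2 5)(3 4 7 8)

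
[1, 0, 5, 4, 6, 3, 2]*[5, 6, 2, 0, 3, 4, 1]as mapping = [0→6, 1→5, 2→4, 3→3, 4→1, 5→0, 6→2]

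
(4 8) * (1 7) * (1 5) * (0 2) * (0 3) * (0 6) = (0 2 3 6)(1 7 5)(4 8)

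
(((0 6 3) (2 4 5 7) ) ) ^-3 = (2 4 5 7) 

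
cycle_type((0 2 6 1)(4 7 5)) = 3.4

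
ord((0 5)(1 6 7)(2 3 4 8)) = 12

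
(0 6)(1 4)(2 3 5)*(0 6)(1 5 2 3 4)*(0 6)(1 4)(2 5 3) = (0 6)(1 4 3 5 2)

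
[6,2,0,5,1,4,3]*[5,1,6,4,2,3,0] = [0,6,5,3,1,2,4]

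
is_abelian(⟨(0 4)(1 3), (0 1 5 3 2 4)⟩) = no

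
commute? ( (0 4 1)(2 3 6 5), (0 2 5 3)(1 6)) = no: (0 4 1)(2 3 6 5)*(0 2 5 3)(1 6) = (0 4 6 3 1 2), (0 2 5 3)(1 6)*(0 4 1)(2 3 6 5) = (0 3 4 1 5 6)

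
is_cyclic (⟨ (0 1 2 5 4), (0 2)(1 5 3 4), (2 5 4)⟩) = no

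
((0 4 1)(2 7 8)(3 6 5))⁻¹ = (0 1 4)(2 8 7)(3 5 6)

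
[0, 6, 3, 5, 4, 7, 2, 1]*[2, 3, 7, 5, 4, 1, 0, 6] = [2, 0, 5, 1, 4, 6, 7, 3]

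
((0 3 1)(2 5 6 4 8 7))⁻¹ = (0 1 3)(2 7 8 4 6 5)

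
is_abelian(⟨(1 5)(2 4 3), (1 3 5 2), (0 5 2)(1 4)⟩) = no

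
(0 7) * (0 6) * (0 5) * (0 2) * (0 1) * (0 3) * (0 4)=(0 7 6 5 2 1 3 4)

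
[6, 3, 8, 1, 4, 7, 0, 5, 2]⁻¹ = [6, 3, 8, 1, 4, 7, 0, 5, 2]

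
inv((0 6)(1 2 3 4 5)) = (0 6)(1 5 4 3 2)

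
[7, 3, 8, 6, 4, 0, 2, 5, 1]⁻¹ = [5, 8, 6, 1, 4, 7, 3, 0, 2]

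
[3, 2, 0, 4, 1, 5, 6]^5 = [0, 1, 2, 3, 4, 5, 6]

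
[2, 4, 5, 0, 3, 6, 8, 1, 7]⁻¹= [3, 7, 0, 4, 1, 2, 5, 8, 6]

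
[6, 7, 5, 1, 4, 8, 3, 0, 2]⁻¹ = [7, 3, 8, 6, 4, 2, 0, 1, 5]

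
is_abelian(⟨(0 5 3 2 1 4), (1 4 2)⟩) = no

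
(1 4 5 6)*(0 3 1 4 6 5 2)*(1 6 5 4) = (0 3 6 1 5 4 2)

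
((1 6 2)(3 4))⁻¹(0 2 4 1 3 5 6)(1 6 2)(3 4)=(0 1 3 6 4 5 2)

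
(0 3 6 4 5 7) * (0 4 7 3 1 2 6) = (0 1 2 6 7 4 5 3) 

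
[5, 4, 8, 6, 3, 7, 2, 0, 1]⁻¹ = [7, 8, 6, 4, 1, 0, 3, 5, 2]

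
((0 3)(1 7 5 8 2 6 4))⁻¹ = (0 3)(1 4 6 2 8 5 7)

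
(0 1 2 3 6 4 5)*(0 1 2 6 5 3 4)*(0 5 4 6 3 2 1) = (0 1 3 4 2 6 5)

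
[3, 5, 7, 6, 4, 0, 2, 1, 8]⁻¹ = [5, 7, 6, 0, 4, 1, 3, 2, 8]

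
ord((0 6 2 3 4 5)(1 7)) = 6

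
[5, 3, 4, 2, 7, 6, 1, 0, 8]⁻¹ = [7, 6, 3, 1, 2, 0, 5, 4, 8]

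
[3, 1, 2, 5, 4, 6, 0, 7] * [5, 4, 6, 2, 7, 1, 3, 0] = [2, 4, 6, 1, 7, 3, 5, 0]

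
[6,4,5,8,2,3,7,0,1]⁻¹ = [7,8,4,5,1,2,0,6,3]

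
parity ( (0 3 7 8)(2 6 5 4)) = even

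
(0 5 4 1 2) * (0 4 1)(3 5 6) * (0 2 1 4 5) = (0 6 3)(2 5 4)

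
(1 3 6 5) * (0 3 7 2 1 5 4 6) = (0 3)(1 7 2)(4 6)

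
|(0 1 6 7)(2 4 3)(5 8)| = 12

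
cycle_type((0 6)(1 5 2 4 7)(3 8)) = 2^2.5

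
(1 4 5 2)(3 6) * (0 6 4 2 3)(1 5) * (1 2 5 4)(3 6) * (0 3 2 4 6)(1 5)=(0 2 6 3 5)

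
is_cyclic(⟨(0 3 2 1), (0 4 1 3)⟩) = no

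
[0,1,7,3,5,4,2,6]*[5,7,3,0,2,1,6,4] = [5,7,4,0,1,2,3,6]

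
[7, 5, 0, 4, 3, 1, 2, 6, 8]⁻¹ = [2, 5, 6, 4, 3, 1, 7, 0, 8]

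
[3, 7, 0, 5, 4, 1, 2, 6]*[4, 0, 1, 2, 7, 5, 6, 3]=[2, 3, 4, 5, 7, 0, 1, 6]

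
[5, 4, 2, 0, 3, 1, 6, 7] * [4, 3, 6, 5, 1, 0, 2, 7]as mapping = [0→0, 1→1, 2→6, 3→4, 4→5, 5→3, 6→2, 7→7]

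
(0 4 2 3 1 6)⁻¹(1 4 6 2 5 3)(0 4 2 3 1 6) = (0 3 5 1 6 2)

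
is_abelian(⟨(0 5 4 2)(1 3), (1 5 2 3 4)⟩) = no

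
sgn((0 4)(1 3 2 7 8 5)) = 1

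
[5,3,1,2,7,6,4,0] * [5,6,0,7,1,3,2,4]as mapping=[0→3,1→7,2→6,3→0,4→4,5→2,6→1,7→5]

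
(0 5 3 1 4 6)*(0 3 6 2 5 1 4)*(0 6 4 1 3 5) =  (0 3 1 6 5 4 2)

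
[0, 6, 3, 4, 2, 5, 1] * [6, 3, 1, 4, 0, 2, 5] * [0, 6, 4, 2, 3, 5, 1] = [1, 5, 3, 0, 6, 4, 2]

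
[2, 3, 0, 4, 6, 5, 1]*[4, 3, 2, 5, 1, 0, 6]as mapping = [0→2, 1→5, 2→4, 3→1, 4→6, 5→0, 6→3]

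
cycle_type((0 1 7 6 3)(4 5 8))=3.5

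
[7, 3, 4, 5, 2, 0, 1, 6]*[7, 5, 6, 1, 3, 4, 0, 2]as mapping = [0→2, 1→1, 2→3, 3→4, 4→6, 5→7, 6→5, 7→0]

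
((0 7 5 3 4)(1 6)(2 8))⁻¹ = (0 4 3 5 7)(1 6)(2 8)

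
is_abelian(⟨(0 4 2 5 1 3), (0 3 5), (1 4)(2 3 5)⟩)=no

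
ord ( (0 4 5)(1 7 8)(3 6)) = 6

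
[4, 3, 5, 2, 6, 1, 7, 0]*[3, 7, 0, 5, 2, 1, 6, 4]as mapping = [0→2, 1→5, 2→1, 3→0, 4→6, 5→7, 6→4, 7→3]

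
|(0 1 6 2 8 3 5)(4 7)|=14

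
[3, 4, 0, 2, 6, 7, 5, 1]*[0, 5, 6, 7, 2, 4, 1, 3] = [7, 2, 0, 6, 1, 3, 4, 5]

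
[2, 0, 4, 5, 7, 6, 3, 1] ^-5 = [0, 1, 2, 5, 4, 6, 3, 7] 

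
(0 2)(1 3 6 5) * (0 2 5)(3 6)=(0 5 1 6)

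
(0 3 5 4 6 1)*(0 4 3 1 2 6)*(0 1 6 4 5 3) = (0 6 2 4 1 5)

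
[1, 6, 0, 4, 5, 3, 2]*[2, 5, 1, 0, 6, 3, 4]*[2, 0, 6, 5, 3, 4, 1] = [4, 3, 6, 1, 5, 2, 0]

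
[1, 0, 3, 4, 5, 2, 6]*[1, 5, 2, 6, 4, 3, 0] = [5, 1, 6, 4, 3, 2, 0]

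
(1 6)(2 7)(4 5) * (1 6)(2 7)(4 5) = ()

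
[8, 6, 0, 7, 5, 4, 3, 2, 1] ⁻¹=[2, 8, 7, 6, 5, 4, 1, 3, 0] 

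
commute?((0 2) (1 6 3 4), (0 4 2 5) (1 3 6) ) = no:(0 2) (1 6 3 4)*(0 4 2 5) (1 3 6) = (0 5) (2 4 3), (0 4 2 5) (1 3 6)*(0 2) (1 6 3 4) = (0 1 4) (2 5) 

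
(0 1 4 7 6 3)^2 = (0 4 6)(1 7 3)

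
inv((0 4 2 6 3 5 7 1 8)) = (0 8 1 7 5 3 6 2 4)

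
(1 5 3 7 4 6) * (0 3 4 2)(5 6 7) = (0 3 5 4 7 2)(1 6)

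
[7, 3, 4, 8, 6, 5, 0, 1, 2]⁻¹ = [6, 7, 8, 1, 2, 5, 4, 0, 3]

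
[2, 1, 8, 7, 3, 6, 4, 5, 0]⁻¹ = [8, 1, 0, 4, 6, 7, 5, 3, 2]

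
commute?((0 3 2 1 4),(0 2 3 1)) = no:(0 3 2 1 4) * (0 2 3 1) = (0 1 4 2),(0 2 3 1) * (0 3 2 1 4) = (0 1 3 4)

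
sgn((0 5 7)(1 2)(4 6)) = 1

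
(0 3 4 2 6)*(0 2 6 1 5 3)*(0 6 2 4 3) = (0 6 4 2 1 5)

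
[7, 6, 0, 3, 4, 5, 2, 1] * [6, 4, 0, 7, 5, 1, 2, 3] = [3, 2, 6, 7, 5, 1, 0, 4]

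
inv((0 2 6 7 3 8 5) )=(0 5 8 3 7 6 2) 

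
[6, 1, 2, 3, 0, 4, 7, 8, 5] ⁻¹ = [4, 1, 2, 3, 5, 8, 0, 6, 7] 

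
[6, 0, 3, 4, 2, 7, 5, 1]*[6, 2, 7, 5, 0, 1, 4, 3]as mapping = [0→4, 1→6, 2→5, 3→0, 4→7, 5→3, 6→1, 7→2]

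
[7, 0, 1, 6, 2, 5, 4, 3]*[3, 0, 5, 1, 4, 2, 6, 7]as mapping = [0→7, 1→3, 2→0, 3→6, 4→5, 5→2, 6→4, 7→1]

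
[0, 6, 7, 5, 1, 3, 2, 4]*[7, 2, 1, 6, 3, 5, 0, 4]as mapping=[0→7, 1→0, 2→4, 3→5, 4→2, 5→6, 6→1, 7→3]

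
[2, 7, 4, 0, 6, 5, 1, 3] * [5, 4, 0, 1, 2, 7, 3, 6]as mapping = [0→0, 1→6, 2→2, 3→5, 4→3, 5→7, 6→4, 7→1]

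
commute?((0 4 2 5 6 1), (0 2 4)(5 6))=no:(0 4 2 5 6 1)*(0 2 4)(5 6)=(1 2 6), (0 2 4)(5 6)*(0 4 2 5 6 1)=(0 5 1)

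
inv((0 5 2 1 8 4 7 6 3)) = (0 3 6 7 4 8 1 2 5)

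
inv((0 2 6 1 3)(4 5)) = (0 3 1 6 2)(4 5)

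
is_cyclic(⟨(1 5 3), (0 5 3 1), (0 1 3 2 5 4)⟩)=no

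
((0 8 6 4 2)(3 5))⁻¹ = (0 2 4 6 8)(3 5)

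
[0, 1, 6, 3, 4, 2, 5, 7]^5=[0, 1, 5, 3, 4, 6, 2, 7]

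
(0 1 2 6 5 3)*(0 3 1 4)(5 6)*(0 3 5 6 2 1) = (0 4 3 5)(2 6)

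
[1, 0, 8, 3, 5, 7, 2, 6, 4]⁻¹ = [1, 0, 6, 3, 8, 4, 7, 5, 2]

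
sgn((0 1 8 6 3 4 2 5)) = -1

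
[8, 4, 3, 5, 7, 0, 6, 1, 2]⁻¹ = [5, 7, 8, 2, 1, 3, 6, 4, 0]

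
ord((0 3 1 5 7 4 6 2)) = 8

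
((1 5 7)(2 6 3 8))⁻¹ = (1 7 5)(2 8 3 6)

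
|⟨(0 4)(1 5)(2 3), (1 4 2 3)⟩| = 120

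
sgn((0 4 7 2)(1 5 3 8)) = 1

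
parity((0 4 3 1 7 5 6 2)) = odd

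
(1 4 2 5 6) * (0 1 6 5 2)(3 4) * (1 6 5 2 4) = (0 6 5 2 4)(1 3)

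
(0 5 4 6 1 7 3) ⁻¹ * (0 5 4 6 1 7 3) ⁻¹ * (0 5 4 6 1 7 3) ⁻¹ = (0 1 5 7 4 3 6) 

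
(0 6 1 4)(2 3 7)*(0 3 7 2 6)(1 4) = (2 7 6 4 3)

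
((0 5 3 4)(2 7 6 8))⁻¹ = (0 4 3 5)(2 8 6 7)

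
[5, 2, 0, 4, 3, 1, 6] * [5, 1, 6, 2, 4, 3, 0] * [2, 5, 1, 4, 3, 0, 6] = [4, 6, 0, 3, 1, 5, 2]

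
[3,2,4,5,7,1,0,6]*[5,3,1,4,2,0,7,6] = [4,1,2,0,6,3,5,7]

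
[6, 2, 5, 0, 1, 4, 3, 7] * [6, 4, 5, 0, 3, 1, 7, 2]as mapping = [0→7, 1→5, 2→1, 3→6, 4→4, 5→3, 6→0, 7→2]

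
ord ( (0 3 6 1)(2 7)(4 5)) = 4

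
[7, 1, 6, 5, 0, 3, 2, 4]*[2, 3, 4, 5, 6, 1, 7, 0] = [0, 3, 7, 1, 2, 5, 4, 6]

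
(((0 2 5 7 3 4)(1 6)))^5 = (0 4 3 7 5 2)(1 6)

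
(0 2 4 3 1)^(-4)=(0 2 4 3 1)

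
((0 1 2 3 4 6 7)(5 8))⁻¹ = (0 7 6 4 3 2 1)(5 8)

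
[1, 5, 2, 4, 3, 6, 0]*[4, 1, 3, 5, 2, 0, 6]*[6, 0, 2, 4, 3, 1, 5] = [0, 6, 4, 2, 1, 5, 3]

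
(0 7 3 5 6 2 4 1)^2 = (0 3 6 4)(1 7 5 2)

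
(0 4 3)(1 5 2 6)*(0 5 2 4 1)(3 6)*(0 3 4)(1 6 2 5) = (0 6 3 1 5)(2 4)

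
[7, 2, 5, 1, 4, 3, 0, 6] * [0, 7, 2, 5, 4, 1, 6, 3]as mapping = [0→3, 1→2, 2→1, 3→7, 4→4, 5→5, 6→0, 7→6]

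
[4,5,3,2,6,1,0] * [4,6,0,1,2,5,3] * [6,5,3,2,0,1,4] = [3,1,5,6,2,4,0]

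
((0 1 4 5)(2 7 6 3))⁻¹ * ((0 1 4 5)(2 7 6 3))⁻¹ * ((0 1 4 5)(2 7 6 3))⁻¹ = (0 1 4 5)(2 7 6 3)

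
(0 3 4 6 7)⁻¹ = (0 7 6 4 3)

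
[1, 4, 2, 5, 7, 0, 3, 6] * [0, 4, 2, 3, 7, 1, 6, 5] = [4, 7, 2, 1, 5, 0, 3, 6]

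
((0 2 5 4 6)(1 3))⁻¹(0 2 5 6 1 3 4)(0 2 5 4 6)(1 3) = (0 3 1 6 2 5 4)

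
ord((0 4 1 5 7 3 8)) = 7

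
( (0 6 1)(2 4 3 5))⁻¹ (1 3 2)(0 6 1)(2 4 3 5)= (0 5 4)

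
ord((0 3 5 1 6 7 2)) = 7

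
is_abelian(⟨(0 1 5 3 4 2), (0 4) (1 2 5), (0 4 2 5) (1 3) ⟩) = no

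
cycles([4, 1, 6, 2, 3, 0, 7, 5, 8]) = (0 4 3 2 6 7 5)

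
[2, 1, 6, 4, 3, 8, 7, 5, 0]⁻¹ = [8, 1, 0, 4, 3, 7, 2, 6, 5]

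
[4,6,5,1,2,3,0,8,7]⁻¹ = [6,3,4,5,0,2,1,8,7]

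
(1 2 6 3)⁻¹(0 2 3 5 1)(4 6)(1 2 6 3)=(0 6 1 5 2)(3 4)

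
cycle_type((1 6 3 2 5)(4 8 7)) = 3.5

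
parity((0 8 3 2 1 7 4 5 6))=even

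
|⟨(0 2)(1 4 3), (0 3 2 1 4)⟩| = 120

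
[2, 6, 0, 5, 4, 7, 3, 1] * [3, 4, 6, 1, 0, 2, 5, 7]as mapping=[0→6, 1→5, 2→3, 3→2, 4→0, 5→7, 6→1, 7→4]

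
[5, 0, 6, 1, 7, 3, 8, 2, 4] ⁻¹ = [1, 3, 7, 5, 8, 0, 2, 4, 6] 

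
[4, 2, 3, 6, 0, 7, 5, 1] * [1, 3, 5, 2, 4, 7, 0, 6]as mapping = [0→4, 1→5, 2→2, 3→0, 4→1, 5→6, 6→7, 7→3]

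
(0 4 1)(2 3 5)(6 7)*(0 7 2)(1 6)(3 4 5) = (0 5)(1 7)(2 4 6)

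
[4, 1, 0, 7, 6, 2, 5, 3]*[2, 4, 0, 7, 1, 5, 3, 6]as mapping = [0→1, 1→4, 2→2, 3→6, 4→3, 5→0, 6→5, 7→7]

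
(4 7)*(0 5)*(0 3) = (0 5 3)(4 7)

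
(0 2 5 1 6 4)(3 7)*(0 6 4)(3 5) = (0 2 3 7 5 1 4 6)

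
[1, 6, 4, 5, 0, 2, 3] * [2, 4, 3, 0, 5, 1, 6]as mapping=[0→4, 1→6, 2→5, 3→1, 4→2, 5→3, 6→0]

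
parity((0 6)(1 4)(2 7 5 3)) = odd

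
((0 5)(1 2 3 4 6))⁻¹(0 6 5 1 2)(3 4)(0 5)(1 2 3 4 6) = (0 2 3 5 1)(4 6)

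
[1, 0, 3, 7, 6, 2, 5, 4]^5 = [1, 0, 5, 2, 7, 6, 4, 3]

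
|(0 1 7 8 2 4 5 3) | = 8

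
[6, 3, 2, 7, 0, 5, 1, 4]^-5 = [6, 3, 2, 7, 0, 5, 1, 4]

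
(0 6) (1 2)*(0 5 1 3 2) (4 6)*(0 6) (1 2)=(0 4) (1 6 5 2 3) 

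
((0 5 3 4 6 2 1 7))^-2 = (0 1 6 3)(2 4 5 7)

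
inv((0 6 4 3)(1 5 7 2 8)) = (0 3 4 6)(1 8 2 7 5)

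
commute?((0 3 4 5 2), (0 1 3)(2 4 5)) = no:(0 3 4 5 2) * (0 1 3)(2 4 5) = (1 3 5 4 2), (0 1 3)(2 4 5) * (0 3 4 5 2) = (0 1 4 2 5)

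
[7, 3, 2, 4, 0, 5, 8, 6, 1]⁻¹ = [4, 8, 2, 1, 3, 5, 7, 0, 6]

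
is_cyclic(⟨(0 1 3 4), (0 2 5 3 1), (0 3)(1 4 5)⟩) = no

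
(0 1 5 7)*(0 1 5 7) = (0 5)(1 7)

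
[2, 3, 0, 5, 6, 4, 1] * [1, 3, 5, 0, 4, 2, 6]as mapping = [0→5, 1→0, 2→1, 3→2, 4→6, 5→4, 6→3]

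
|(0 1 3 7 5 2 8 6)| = 8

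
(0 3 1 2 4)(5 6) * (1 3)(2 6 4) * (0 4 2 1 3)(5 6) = (0 3)(1 5 2)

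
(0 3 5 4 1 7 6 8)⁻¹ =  (0 8 6 7 1 4 5 3)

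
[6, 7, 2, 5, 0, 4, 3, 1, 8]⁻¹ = [4, 7, 2, 6, 5, 3, 0, 1, 8]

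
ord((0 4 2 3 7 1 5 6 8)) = 9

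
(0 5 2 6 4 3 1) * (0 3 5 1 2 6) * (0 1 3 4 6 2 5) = (0 3 5 2 1 4)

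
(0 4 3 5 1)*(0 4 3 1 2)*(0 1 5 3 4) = (0 4 5 2 1)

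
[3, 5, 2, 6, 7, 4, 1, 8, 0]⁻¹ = [8, 6, 2, 0, 5, 1, 3, 4, 7]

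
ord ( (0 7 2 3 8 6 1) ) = 7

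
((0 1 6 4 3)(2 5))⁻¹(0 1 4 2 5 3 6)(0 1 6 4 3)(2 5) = (0 4 1 6 3 5 2)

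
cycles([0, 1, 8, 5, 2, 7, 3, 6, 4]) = (2 8 4)(3 5 7 6)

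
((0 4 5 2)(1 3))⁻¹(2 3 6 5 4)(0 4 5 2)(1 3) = (0 1 6 2 5)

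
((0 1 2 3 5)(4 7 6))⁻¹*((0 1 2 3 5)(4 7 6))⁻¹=(0 3 1 5 2)(4 7 6)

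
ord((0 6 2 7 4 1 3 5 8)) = 9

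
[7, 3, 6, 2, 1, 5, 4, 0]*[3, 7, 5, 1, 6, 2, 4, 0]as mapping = [0→0, 1→1, 2→4, 3→5, 4→7, 5→2, 6→6, 7→3]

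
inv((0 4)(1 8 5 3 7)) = (0 4)(1 7 3 5 8)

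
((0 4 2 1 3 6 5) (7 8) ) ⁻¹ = (0 5 6 3 1 2 4) (7 8) 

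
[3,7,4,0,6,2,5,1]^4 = [0,1,2,3,4,5,6,7]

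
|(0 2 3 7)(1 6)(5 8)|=4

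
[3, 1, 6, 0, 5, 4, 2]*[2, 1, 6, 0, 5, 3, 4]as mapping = [0→0, 1→1, 2→4, 3→2, 4→3, 5→5, 6→6]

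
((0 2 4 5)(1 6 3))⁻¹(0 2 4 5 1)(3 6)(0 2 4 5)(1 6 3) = (0 6 2 4 5)(1 3)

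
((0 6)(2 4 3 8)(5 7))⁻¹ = (0 6)(2 8 3 4)(5 7)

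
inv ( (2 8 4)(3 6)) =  (2 4 8)(3 6)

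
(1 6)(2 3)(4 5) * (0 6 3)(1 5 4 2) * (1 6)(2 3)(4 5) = (0 1 2)(3 6 4 5)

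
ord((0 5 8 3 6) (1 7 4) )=15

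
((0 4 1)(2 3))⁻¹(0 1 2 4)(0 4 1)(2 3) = (0 3 1 4)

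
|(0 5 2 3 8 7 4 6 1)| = 9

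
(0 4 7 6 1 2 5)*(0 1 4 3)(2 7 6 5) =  (0 3)(1 7 5)(4 6)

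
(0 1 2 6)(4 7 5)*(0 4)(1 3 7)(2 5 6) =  (0 3 7 6 4 1 5)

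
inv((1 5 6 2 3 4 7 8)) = (1 8 7 4 3 2 6 5)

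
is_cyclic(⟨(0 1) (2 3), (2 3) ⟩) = no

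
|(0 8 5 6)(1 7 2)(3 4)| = 12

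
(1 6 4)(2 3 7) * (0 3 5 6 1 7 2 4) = (0 3 2 5 6)(4 7)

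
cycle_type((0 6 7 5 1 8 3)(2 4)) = 2.7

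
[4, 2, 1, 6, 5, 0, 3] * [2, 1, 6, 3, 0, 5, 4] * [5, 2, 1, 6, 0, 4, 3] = [5, 3, 2, 0, 4, 1, 6]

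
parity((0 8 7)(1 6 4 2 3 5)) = odd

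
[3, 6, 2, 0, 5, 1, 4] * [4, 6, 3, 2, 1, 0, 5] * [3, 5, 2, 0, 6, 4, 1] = [2, 4, 0, 6, 3, 1, 5]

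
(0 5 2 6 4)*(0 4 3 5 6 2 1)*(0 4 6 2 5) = (0 2 5 1 4 6 3) 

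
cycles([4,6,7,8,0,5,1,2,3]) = (0 4) (1 6) (2 7) (3 8) 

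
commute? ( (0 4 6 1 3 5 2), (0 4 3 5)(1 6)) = no: (0 4 6 1 3 5 2) * (0 4 3 5)(1 6) = (0 3)(1 5 2 4), (0 4 3 5)(1 6) * (0 4 6 1 3 5 2) = (0 6 3 2)(4 5)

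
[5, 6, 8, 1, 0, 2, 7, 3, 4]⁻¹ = [4, 3, 5, 7, 8, 0, 1, 6, 2]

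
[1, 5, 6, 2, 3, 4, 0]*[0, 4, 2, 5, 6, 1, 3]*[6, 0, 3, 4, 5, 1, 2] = [5, 0, 4, 3, 1, 2, 6]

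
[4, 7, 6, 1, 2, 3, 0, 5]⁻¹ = [6, 3, 4, 5, 0, 7, 2, 1]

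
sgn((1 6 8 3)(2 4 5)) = -1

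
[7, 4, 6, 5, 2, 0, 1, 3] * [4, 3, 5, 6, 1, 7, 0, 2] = [2, 1, 0, 7, 5, 4, 3, 6]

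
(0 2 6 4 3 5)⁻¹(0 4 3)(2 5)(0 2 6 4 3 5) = (0 6)(2 3 5)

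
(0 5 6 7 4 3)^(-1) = (0 3 4 7 6 5)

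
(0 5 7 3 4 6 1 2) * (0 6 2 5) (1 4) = (1 5 7 3) (2 6 4) 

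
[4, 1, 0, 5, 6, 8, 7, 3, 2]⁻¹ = [2, 1, 8, 7, 0, 3, 4, 6, 5]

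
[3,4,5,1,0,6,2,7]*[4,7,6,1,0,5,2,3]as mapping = [0→1,1→0,2→5,3→7,4→4,5→2,6→6,7→3]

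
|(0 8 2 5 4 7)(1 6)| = 6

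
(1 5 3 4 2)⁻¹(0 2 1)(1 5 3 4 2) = (0 1 5)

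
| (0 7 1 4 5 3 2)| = 7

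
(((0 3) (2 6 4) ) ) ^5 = (0 3) (2 4 6) 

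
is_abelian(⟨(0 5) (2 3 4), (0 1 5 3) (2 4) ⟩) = no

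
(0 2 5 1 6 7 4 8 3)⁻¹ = (0 3 8 4 7 6 1 5 2)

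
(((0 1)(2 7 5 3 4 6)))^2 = (2 5 4)(3 6 7)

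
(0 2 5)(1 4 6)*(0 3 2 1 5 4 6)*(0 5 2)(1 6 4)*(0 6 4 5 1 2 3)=(0 4 1 5)(3 6)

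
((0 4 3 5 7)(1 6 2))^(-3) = (0 3 7 4 5)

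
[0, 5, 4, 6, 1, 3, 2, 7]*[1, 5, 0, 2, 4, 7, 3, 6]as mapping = [0→1, 1→7, 2→4, 3→3, 4→5, 5→2, 6→0, 7→6]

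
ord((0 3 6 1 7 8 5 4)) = 8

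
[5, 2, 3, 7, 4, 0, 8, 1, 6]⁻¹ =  [5, 7, 1, 2, 4, 0, 8, 3, 6]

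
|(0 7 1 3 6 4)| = 6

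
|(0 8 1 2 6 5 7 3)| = 8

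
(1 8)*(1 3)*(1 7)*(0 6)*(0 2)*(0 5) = (0 6 2 5)(1 8 3 7)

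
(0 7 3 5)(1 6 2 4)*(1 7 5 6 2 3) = (0 5)(1 2 4 7)(3 6)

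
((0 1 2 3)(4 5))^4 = ()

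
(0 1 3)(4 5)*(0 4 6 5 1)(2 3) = (1 2 3 4)(5 6)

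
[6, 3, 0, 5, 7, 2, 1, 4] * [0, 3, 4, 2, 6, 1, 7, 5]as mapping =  [0→7, 1→2, 2→0, 3→1, 4→5, 5→4, 6→3, 7→6]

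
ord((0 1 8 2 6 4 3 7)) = 8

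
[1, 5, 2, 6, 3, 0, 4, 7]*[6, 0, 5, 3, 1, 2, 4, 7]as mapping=[0→0, 1→2, 2→5, 3→4, 4→3, 5→6, 6→1, 7→7]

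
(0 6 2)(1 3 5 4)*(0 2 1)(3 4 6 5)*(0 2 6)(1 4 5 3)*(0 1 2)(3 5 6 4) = (0 5 1 6 3 2 4)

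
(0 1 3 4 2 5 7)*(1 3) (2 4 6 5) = (0 3 6 5 7) 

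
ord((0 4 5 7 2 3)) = 6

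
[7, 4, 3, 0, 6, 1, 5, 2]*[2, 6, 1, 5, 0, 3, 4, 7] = [7, 0, 5, 2, 4, 6, 3, 1]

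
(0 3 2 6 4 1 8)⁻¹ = (0 8 1 4 6 2 3)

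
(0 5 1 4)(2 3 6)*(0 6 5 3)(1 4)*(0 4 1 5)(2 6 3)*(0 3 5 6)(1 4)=(0 2 1 6)(4 5)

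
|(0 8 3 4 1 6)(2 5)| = 6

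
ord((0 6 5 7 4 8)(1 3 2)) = 6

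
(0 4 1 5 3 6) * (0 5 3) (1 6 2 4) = (0 1 3 2 4 6 5) 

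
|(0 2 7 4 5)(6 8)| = 10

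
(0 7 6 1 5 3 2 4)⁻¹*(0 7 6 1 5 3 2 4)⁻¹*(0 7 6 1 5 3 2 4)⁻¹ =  (0 3 6 4 5 7 2 1)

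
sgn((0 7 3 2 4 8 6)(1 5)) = -1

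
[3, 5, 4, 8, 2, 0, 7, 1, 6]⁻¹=[5, 7, 4, 0, 2, 1, 8, 6, 3]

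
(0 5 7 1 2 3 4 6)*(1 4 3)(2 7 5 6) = (0 6)(1 7 4 2)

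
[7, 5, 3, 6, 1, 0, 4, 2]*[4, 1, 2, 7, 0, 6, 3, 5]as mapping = [0→5, 1→6, 2→7, 3→3, 4→1, 5→4, 6→0, 7→2]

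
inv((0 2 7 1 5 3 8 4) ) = (0 4 8 3 5 1 7 2) 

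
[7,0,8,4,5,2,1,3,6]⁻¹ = [1,6,5,7,3,4,8,0,2]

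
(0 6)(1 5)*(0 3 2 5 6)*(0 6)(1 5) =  (0 6 3 2 1)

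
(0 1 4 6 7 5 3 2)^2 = (0 4 7 3)(1 6 5 2)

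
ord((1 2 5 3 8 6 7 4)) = 8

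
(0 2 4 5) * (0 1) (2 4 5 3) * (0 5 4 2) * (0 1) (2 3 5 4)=(0 3 1 4 5) 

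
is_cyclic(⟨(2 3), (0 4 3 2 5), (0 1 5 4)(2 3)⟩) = no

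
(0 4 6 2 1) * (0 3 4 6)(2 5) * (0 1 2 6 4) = (0 4 1 3)(5 6)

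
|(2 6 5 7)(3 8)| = 4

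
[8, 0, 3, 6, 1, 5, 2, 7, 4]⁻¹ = [1, 4, 6, 2, 8, 5, 3, 7, 0]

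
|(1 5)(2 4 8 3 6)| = 10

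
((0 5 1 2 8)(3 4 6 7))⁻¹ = (0 8 2 1 5)(3 7 6 4)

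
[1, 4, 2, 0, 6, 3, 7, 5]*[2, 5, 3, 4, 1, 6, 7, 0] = [5, 1, 3, 2, 7, 4, 0, 6]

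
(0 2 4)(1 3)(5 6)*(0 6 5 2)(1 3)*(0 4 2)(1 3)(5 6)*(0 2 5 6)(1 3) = (0 4 6 2 5)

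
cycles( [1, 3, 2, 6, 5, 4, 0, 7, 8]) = (0 1 3 6)(4 5)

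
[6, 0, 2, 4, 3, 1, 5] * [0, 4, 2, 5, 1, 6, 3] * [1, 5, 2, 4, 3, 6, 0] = [4, 1, 2, 5, 6, 3, 0]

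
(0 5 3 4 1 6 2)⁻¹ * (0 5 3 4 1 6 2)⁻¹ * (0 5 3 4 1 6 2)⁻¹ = (0 1 5 6 3 2 4)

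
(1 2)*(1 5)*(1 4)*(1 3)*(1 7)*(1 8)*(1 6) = (1 2 5 4 3 7 8 6) 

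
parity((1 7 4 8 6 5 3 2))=odd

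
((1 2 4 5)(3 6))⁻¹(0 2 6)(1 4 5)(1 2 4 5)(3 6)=(0 4 3)(1 2 5)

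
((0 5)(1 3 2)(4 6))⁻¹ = (0 5)(1 2 3)(4 6)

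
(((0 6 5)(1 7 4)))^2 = (0 5 6)(1 4 7)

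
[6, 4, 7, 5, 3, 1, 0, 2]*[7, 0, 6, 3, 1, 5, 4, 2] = [4, 1, 2, 5, 3, 0, 7, 6]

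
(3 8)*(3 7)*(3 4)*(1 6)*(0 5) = (0 5)(1 6)(3 8 7 4)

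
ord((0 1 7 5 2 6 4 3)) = 8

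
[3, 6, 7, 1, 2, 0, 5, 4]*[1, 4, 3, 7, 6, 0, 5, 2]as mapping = [0→7, 1→5, 2→2, 3→4, 4→3, 5→1, 6→0, 7→6]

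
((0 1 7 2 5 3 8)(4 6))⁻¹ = (0 8 3 5 2 7 1)(4 6)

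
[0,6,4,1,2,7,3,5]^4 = [0,6,2,1,4,5,3,7]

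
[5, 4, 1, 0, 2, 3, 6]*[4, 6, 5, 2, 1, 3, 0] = [3, 1, 6, 4, 5, 2, 0]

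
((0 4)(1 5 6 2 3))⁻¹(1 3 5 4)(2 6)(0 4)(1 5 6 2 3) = (0 5 1 6)(2 3)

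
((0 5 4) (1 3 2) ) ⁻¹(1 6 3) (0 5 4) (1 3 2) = (2 3 6) 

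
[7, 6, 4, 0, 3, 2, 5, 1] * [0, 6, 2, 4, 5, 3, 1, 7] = [7, 1, 5, 0, 4, 2, 3, 6]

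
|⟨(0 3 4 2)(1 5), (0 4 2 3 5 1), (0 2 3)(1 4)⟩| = 720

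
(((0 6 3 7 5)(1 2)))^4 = (0 5 7 3 6)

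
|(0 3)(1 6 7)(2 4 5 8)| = 12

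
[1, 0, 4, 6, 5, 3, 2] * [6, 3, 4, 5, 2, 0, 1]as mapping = [0→3, 1→6, 2→2, 3→1, 4→0, 5→5, 6→4]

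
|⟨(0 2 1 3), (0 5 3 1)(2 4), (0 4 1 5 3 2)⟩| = 720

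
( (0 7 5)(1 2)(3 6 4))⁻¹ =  (0 5 7)(1 2)(3 4 6)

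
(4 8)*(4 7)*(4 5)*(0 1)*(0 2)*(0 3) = (0 1 2 3)(4 8 7 5)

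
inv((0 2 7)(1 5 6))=(0 7 2)(1 6 5)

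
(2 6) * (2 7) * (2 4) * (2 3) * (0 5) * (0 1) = (0 5 1)(2 6 7 4 3)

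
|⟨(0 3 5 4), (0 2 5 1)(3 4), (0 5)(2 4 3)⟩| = 720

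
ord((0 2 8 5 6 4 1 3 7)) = 9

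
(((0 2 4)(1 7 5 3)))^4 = (0 2 4)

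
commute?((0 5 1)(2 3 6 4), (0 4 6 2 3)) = no:(0 5 1)(2 3 6 4) * (0 4 6 2 3) = (0 5 1 4 3 2), (0 4 6 2 3) * (0 5 1)(2 3 6 4) = (0 2 6 3 5 1)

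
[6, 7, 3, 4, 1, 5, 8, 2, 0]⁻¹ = [8, 4, 7, 2, 3, 5, 0, 1, 6]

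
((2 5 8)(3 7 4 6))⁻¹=(2 8 5)(3 6 4 7)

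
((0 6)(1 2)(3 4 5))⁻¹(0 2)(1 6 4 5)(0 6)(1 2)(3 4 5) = (0 5 3 2)(1 6)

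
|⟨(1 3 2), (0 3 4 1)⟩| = 120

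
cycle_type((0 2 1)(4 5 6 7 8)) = 3.5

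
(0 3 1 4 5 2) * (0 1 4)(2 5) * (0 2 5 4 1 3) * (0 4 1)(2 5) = (0 4 2 3)(1 5)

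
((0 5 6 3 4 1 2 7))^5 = (0 1 6 7 4 5 2 3)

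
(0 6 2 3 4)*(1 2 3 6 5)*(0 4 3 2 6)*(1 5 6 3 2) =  (0 6 1 3 2)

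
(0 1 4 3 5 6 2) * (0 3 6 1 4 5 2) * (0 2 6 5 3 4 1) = (0 1 3 6 2 4 5)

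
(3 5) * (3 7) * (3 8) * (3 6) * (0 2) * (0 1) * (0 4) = (0 2 1 4)(3 5 7 8 6)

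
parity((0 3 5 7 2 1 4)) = even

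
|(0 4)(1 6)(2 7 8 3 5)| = 10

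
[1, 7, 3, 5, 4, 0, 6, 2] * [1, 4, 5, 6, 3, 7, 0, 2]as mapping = [0→4, 1→2, 2→6, 3→7, 4→3, 5→1, 6→0, 7→5]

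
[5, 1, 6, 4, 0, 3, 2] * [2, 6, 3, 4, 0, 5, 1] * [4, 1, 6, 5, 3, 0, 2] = [0, 2, 1, 4, 6, 3, 5]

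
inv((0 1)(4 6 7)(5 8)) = (0 1)(4 7 6)(5 8)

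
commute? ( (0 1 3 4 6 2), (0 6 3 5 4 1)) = no: (0 1 3 4 6 2) * (0 6 3 5 4 1) = (1 5 4 3)(2 6), (0 6 3 5 4 1) * (0 1 3 4 6 2) = (0 2)(3 5 6 4)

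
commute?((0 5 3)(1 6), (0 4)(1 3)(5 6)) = no:(0 5 3)(1 6) * (0 4)(1 3)(5 6) = (0 6 3 4)(1 5), (0 4)(1 3)(5 6) * (0 5 3)(1 6) = (0 4 5 1)(3 6)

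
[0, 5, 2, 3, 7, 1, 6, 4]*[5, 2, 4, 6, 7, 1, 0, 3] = [5, 1, 4, 6, 3, 2, 0, 7]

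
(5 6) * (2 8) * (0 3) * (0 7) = (0 3 7)(2 8)(5 6)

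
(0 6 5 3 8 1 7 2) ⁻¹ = (0 2 7 1 8 3 5 6) 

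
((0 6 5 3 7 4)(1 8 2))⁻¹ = (0 4 7 3 5 6)(1 2 8)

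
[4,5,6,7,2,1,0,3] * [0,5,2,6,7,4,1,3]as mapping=[0→7,1→4,2→1,3→3,4→2,5→5,6→0,7→6]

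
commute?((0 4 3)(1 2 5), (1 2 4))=no:(0 4 3)(1 2 5) * (1 2 4)=(0 1 4 3)(2 5), (1 2 4) * (0 4 3)(1 2 5)=(0 4 2 3)(1 5)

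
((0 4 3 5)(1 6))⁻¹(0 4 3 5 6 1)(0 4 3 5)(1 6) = (0 1 6 4 3 5)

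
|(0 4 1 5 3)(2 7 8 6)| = 20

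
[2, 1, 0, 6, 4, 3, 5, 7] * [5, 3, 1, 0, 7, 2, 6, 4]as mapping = [0→1, 1→3, 2→5, 3→6, 4→7, 5→0, 6→2, 7→4]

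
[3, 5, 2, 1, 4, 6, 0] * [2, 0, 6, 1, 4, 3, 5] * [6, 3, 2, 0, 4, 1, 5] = [3, 0, 5, 6, 4, 1, 2]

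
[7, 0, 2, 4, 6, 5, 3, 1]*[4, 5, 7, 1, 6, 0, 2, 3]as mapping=[0→3, 1→4, 2→7, 3→6, 4→2, 5→0, 6→1, 7→5]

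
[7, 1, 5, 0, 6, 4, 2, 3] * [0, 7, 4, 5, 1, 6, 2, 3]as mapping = [0→3, 1→7, 2→6, 3→0, 4→2, 5→1, 6→4, 7→5]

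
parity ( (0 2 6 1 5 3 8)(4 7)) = odd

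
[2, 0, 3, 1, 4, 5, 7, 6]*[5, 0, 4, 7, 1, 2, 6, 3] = [4, 5, 7, 0, 1, 2, 3, 6]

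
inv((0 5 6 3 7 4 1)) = (0 1 4 7 3 6 5)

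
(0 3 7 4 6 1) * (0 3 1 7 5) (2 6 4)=(0 1 3 5) (2 6 7) 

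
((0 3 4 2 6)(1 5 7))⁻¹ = (0 6 2 4 3)(1 7 5)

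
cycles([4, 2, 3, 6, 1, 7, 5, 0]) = (0 4 1 2 3 6 5 7)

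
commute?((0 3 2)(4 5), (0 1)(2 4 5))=no:(0 3 2)(4 5) * (0 1)(2 4 5)=(0 3 4 2 1), (0 1)(2 4 5) * (0 3 2)(4 5)=(0 1 3 2 5)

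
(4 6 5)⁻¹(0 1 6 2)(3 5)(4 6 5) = (0 1 5 2)(3 4)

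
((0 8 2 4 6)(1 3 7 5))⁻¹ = (0 6 4 2 8)(1 5 7 3)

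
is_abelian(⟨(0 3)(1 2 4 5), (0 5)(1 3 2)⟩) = no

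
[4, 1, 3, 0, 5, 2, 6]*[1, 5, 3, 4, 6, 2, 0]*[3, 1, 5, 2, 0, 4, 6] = [6, 4, 0, 1, 5, 2, 3]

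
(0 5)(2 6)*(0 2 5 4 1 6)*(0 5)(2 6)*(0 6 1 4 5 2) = (0 5 1)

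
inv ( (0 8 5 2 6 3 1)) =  (0 1 3 6 2 5 8)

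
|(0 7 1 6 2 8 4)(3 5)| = 14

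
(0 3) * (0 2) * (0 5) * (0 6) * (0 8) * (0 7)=(0 3 2 5 6 8 7)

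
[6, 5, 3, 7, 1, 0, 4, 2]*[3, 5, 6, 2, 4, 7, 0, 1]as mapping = [0→0, 1→7, 2→2, 3→1, 4→5, 5→3, 6→4, 7→6]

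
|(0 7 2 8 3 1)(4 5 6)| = 6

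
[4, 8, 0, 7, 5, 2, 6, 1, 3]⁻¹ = [2, 7, 5, 8, 0, 4, 6, 3, 1]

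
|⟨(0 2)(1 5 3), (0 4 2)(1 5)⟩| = 36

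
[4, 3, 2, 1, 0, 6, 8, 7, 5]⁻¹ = [4, 3, 2, 1, 0, 8, 5, 7, 6]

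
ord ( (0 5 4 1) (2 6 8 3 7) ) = 20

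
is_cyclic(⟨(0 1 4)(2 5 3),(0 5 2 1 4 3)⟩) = no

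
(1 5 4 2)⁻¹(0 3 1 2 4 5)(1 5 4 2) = (0 3 5 1 2 4)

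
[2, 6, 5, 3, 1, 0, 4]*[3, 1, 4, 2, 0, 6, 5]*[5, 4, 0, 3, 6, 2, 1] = [6, 2, 1, 0, 4, 3, 5]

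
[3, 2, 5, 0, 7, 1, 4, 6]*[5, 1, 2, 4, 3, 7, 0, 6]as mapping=[0→4, 1→2, 2→7, 3→5, 4→6, 5→1, 6→3, 7→0]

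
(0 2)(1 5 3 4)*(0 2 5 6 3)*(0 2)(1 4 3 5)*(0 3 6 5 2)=(0 1 5)(2 3 6)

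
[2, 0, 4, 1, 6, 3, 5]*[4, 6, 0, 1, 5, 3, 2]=[0, 4, 5, 6, 2, 1, 3]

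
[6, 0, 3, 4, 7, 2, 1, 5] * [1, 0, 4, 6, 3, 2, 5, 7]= [5, 1, 6, 3, 7, 4, 0, 2] 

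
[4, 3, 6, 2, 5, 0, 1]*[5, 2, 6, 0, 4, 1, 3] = [4, 0, 3, 6, 1, 5, 2]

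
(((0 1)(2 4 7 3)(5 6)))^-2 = (2 7)(3 4)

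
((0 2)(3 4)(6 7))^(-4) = ()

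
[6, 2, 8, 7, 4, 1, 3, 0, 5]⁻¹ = [7, 5, 1, 6, 4, 8, 0, 3, 2]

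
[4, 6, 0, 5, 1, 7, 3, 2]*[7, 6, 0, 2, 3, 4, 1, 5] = [3, 1, 7, 4, 6, 5, 2, 0]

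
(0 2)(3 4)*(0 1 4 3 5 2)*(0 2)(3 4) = (0 2 1 3 4 5)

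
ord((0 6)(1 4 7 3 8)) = 10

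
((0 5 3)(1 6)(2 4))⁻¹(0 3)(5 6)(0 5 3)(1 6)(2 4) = (0 5)(1 3)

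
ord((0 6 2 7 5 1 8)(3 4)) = 14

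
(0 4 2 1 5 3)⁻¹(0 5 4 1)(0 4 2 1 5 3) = (2 5 4 3)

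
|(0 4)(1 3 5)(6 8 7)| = 6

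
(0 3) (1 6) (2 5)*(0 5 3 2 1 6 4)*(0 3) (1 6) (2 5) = (0 5 6 1 4 3 2) 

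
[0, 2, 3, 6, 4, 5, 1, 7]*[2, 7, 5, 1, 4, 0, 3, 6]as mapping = [0→2, 1→5, 2→1, 3→3, 4→4, 5→0, 6→7, 7→6]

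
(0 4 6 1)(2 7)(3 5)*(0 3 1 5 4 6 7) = (0 6 5 1 3 4 7 2)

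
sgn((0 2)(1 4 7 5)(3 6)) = -1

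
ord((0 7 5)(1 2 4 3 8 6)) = 6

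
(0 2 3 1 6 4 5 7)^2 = (0 3 6 5)(1 4 7 2)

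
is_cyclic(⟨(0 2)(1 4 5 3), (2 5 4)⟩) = no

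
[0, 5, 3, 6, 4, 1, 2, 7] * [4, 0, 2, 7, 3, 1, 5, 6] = [4, 1, 7, 5, 3, 0, 2, 6]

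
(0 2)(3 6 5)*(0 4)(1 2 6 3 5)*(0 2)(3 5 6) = (0 3 5 6 1)(2 4)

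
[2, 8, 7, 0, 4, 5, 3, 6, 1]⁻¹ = [3, 8, 0, 6, 4, 5, 7, 2, 1]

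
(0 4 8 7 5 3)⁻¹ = (0 3 5 7 8 4)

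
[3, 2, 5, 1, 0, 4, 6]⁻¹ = [4, 3, 1, 0, 5, 2, 6]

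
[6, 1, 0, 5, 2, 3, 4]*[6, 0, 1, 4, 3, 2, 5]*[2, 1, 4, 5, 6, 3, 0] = [3, 2, 0, 4, 1, 6, 5]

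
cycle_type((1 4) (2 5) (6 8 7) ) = 2^2.3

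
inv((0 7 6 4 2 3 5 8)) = (0 8 5 3 2 4 6 7)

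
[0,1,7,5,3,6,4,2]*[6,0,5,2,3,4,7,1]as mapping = [0→6,1→0,2→1,3→4,4→2,5→7,6→3,7→5]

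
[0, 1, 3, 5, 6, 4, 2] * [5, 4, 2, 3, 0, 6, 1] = [5, 4, 3, 6, 1, 0, 2]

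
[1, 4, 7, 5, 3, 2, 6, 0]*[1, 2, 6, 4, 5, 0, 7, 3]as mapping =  [0→2, 1→5, 2→3, 3→0, 4→4, 5→6, 6→7, 7→1]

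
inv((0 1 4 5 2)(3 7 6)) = (0 2 5 4 1)(3 6 7)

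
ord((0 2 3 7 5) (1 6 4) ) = 15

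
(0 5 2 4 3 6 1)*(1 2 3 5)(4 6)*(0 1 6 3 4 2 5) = (0 6 5 4)(2 3)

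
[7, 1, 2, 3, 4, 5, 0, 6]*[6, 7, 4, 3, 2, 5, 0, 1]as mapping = [0→1, 1→7, 2→4, 3→3, 4→2, 5→5, 6→6, 7→0]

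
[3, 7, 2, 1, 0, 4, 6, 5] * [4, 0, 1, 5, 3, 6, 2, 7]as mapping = [0→5, 1→7, 2→1, 3→0, 4→4, 5→3, 6→2, 7→6]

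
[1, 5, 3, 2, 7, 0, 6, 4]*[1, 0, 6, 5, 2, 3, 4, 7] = [0, 3, 5, 6, 7, 1, 4, 2]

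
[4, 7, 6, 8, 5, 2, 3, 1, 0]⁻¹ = [8, 7, 5, 6, 0, 4, 2, 1, 3]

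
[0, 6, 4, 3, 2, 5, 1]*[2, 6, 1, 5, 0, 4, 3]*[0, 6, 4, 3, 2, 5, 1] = [4, 3, 0, 5, 6, 2, 1]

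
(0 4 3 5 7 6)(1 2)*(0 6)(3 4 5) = (0 5 7)(1 2)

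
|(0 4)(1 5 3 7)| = 4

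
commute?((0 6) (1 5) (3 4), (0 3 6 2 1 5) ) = no:(0 6) (1 5) (3 4) * (0 3 6 2 1 5) = (0 2 1) (3 4 6), (0 3 6 2 1 5) * (0 6) (1 5) (3 4) = (0 4 3) (2 5 6) 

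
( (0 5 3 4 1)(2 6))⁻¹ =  (0 1 4 3 5)(2 6)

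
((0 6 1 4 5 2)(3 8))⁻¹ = (0 2 5 4 1 6)(3 8)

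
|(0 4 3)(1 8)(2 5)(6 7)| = 6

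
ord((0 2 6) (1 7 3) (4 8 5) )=3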